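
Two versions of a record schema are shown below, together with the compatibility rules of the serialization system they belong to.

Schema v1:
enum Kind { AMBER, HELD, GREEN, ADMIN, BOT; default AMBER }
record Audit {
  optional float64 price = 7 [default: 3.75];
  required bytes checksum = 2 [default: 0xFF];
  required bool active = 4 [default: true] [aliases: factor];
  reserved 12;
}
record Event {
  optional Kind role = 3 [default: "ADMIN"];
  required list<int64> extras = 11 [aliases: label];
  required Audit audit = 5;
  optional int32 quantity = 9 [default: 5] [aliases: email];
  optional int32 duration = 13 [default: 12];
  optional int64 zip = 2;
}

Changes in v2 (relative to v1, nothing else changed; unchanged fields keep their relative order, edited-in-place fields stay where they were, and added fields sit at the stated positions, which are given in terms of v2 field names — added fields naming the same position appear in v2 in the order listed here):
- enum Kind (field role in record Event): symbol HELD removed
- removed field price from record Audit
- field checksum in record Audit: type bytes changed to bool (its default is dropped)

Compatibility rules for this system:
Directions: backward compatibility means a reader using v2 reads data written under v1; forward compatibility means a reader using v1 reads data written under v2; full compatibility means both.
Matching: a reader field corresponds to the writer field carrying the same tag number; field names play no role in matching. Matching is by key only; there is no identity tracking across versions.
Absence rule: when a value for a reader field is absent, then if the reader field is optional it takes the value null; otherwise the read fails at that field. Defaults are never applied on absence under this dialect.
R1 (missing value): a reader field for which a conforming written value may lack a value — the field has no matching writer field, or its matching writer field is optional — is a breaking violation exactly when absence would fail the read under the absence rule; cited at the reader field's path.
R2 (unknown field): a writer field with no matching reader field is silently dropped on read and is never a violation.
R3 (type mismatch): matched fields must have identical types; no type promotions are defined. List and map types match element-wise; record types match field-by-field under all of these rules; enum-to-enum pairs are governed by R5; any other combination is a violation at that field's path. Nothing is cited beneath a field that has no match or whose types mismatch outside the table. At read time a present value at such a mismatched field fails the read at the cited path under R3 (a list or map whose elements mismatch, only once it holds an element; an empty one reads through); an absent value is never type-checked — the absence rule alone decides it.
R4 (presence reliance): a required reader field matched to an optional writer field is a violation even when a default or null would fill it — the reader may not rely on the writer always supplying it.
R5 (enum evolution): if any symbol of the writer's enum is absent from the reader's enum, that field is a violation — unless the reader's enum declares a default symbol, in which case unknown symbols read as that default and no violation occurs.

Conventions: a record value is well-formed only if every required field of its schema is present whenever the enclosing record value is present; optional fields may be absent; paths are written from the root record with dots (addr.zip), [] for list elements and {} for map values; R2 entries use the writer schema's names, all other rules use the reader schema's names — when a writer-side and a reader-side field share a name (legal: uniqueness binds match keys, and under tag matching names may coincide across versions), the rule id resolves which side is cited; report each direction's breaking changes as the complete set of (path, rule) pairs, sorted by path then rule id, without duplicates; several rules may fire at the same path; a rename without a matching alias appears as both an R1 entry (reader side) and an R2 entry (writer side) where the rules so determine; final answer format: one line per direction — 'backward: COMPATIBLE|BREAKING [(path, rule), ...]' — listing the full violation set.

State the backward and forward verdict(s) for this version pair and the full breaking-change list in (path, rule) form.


in Event below, arrows point writer -> reader
backward analysis of Event with v2 as reader and v1 as writer:
  role: paired with writer role (Kind -> Kind; writer optional)
  extras: paired with writer extras (list<int64> -> list<int64>; writer required)
  audit: paired with writer audit (Audit -> Audit; writer required)
  quantity: paired with writer quantity (int32 -> int32; writer optional)
  duration: paired with writer duration (int32 -> int32; writer optional)
  zip: paired with writer zip (int64 -> int64; writer optional)
  audit.checksum: paired with writer audit.checksum (bytes -> bool; writer required)
  audit.active: paired with writer audit.active (bool -> bool; writer required)
  writer audit.price: unknown to reader
  violation R3 at audit.checksum
  => backward: BREAKING (1)
forward analysis of Event with v1 as reader and v2 as writer:
  role: paired with writer role (Kind -> Kind; writer optional)
  extras: paired with writer extras (list<int64> -> list<int64>; writer required)
  audit: paired with writer audit (Audit -> Audit; writer required)
  quantity: paired with writer quantity (int32 -> int32; writer optional)
  duration: paired with writer duration (int32 -> int32; writer optional)
  zip: paired with writer zip (int64 -> int64; writer optional)
  audit.price: no writer match
  audit.checksum: paired with writer audit.checksum (bool -> bytes; writer required)
  audit.active: paired with writer audit.active (bool -> bool; writer required)
  violation R3 at audit.checksum
  => forward: BREAKING (1)

backward: BREAKING [(audit.checksum, R3)]; forward: BREAKING [(audit.checksum, R3)]


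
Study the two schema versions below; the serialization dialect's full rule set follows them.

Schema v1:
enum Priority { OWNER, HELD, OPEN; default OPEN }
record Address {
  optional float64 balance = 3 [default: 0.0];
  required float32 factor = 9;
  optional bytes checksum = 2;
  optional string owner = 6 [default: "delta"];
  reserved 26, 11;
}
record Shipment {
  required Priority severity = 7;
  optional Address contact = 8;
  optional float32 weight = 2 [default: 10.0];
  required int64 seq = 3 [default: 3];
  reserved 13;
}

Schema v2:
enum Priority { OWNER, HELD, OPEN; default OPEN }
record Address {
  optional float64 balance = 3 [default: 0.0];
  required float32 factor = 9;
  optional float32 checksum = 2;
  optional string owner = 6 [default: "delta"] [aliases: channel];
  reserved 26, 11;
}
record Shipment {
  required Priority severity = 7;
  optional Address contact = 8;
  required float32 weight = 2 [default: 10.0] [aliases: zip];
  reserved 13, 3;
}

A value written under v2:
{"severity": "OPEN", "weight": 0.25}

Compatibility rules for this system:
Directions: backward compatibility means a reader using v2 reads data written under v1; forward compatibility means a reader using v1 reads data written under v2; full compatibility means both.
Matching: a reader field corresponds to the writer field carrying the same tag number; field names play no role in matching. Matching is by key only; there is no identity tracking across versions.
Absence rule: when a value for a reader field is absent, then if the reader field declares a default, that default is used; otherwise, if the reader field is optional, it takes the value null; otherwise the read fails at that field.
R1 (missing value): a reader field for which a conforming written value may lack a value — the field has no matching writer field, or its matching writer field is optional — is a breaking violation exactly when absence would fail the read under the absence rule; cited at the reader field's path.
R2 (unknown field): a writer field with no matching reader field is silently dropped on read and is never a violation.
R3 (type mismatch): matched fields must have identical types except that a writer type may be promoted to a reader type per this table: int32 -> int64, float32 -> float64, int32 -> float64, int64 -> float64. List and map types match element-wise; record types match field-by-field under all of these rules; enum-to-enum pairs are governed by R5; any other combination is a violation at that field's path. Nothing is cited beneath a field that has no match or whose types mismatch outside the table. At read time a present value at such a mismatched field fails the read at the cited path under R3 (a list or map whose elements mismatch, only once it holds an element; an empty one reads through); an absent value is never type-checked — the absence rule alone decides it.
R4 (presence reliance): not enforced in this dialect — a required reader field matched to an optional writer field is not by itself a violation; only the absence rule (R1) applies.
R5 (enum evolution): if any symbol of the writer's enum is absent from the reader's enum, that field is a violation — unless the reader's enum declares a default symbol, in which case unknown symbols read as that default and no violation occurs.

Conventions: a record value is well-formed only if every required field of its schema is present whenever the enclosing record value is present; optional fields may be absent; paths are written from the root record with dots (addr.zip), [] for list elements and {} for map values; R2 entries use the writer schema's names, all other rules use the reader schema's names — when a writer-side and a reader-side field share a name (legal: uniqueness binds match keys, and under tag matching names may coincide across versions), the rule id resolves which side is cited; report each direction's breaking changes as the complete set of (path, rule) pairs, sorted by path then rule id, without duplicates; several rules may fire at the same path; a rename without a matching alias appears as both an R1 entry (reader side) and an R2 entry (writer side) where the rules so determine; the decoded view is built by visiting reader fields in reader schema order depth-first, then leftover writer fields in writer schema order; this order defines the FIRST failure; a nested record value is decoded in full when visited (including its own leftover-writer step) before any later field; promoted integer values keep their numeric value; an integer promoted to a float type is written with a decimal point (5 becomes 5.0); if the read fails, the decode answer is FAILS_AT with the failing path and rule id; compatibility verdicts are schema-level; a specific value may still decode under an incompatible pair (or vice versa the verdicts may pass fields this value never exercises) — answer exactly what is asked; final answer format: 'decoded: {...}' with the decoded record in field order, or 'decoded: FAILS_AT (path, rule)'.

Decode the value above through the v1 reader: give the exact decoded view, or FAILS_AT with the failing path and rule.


arrows below run writer -> reader for Shipment
decode (reader v1):
  severity := "OPEN"
  contact := null (not supplied -> null)
  weight := 0.25
  seq := 3 (no value, default fills)
  => decoded: {"severity": "OPEN", "contact": null, "weight": 0.25, "seq": 3}
ruling out the remaining Shipment differences:
  field checksum in record Address: type bytes changed to float32 -> changes Shipment's schema-level verdicts only — the decode of this value is the same
  field weight in record Shipment: optional changed to required -> triggers nothing under the printed rules; the Shipment answer is the same either way
  removed field seq from record Shipment (its key 3 joins the reserved list) -> triggers nothing under the printed rules; the Shipment answer is the same either way

decoded: {"severity": "OPEN", "contact": null, "weight": 0.25, "seq": 3}


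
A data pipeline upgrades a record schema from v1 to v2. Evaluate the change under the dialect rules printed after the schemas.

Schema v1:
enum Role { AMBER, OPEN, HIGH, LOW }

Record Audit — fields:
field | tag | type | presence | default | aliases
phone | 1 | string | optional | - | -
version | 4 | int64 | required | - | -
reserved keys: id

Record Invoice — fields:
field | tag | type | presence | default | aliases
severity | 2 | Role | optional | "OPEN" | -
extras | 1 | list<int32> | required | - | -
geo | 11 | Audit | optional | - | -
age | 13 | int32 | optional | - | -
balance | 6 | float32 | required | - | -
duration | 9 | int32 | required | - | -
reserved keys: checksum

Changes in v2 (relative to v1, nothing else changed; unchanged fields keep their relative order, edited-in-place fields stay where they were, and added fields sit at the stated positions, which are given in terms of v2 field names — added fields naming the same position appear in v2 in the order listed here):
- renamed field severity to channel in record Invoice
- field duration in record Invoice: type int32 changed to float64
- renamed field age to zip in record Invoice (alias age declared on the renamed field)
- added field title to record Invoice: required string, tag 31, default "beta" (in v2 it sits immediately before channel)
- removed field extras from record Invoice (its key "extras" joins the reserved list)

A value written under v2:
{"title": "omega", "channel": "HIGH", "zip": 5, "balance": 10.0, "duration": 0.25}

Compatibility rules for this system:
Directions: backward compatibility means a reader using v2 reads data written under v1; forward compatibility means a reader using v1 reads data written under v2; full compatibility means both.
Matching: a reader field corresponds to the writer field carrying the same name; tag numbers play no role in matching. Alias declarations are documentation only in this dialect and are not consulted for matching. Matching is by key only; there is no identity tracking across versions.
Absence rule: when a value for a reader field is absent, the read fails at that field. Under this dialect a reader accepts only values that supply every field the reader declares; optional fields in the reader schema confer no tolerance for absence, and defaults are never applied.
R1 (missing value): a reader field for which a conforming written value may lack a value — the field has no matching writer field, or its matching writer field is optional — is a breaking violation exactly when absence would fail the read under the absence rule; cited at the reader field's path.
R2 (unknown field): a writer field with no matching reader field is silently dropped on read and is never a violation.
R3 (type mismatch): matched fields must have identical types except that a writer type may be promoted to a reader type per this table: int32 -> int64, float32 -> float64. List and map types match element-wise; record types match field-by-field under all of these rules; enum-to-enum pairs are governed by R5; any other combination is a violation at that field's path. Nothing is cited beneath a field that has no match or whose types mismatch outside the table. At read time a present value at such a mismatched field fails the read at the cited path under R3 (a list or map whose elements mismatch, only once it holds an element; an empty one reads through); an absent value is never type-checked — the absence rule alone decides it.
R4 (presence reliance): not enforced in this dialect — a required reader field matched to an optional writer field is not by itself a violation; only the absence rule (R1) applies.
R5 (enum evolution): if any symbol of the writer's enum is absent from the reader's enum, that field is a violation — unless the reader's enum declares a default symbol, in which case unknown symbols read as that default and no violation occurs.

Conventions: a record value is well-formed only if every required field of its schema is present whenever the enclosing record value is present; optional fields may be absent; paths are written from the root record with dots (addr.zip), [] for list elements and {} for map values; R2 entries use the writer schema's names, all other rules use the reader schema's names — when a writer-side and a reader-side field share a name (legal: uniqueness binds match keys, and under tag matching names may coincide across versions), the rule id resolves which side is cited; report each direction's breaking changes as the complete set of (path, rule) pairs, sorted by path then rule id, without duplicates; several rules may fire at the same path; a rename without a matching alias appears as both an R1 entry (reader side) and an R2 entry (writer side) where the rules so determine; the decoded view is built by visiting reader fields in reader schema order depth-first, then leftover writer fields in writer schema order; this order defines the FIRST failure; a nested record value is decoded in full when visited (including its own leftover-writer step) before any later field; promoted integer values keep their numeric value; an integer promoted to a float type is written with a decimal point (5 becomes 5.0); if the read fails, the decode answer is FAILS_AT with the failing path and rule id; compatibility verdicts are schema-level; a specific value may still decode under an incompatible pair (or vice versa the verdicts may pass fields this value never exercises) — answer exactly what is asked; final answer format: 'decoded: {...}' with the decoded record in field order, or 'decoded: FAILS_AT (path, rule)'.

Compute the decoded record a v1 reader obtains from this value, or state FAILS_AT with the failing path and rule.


decoded: FAILS_AT (severity, R1)

each type pair in Invoice: writer, then reader
decoding the Invoice value with the v1 reader:
  read fails at severity under R1 (no fill)
  => FAILS_AT (severity, R1)
checking off the Invoice differences that do not matter here:
  field duration in record Invoice: type int32 changed to float64 -> schema-level compatibility only; this Invoice value's decode is unchanged
  renamed field age to zip in record Invoice (alias age declared on the renamed field) -> schema-level compatibility only; this Invoice value's decode is unchanged
  added field title to record Invoice: required string, tag 31, default "beta" (in v2 it sits immediately before channel) -> schema-level compatibility only; this Invoice value's decode is unchanged
  removed field extras from record Invoice (its key "extras" joins the reserved list) -> schema-level compatibility only; this Invoice value's decode is unchanged


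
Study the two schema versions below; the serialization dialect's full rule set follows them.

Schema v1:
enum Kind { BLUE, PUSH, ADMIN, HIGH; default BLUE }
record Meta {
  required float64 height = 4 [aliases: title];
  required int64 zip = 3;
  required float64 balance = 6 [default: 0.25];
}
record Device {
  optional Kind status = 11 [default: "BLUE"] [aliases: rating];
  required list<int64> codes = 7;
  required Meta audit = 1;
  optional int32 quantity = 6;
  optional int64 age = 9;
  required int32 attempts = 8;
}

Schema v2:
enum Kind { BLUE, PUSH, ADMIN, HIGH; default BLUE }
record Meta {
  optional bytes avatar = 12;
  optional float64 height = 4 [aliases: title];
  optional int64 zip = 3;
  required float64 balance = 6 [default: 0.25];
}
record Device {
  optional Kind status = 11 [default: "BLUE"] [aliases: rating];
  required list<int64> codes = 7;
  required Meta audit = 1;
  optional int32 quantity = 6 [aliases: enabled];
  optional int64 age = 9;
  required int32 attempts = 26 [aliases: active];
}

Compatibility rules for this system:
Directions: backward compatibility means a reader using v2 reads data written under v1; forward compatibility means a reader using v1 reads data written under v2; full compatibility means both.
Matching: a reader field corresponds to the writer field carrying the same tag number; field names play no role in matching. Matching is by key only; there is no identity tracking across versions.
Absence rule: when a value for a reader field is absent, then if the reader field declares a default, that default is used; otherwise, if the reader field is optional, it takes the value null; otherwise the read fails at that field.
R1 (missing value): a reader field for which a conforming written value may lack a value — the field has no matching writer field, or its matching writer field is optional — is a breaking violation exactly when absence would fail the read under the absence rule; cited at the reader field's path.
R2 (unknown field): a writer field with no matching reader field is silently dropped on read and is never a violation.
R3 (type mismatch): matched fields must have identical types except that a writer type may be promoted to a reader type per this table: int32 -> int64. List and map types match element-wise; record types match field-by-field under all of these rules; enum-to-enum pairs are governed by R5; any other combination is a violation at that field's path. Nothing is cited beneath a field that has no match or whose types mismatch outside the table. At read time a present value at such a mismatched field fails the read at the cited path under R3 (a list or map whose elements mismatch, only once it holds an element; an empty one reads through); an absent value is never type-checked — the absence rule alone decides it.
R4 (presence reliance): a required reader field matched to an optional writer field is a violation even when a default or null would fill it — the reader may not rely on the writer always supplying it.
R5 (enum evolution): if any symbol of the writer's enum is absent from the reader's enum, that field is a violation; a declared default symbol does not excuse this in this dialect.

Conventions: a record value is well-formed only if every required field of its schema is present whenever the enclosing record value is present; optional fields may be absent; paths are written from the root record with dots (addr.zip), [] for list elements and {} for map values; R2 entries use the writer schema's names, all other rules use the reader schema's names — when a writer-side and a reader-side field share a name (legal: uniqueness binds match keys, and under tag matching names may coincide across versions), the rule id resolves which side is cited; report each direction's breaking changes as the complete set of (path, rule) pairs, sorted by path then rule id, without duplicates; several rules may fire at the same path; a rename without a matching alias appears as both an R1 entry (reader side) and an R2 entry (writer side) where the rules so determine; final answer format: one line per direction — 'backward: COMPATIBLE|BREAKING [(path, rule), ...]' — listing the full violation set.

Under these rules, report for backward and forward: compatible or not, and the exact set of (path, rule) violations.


each type pair in Device: writer, then reader
backward on Device — v2 reading data written by v1:
  writer optional, Kind -> Kind: reader status maps from writer status
  writer required, list<int64> -> list<int64>: reader codes maps from writer codes
  writer required, Meta -> Meta: reader audit maps from writer audit
  writer optional, int32 -> int32: reader quantity maps from writer quantity
  writer optional, int64 -> int64: reader age maps from writer age
  no writer field matches reader attempts
  attempts (writer side), unknown to reader
  no writer field matches reader audit.avatar
  writer required, float64 -> float64: reader audit.height maps from writer audit.height
  writer required, int64 -> int64: reader audit.zip maps from writer audit.zip
  writer required, float64 -> float64: reader audit.balance maps from writer audit.balance
  violation R1 at attempts
  backward on Device therefore BREAKING (1)
forward on Device — v1 reading data written by v2:
  writer optional, Kind -> Kind: reader status maps from writer status
  writer required, list<int64> -> list<int64>: reader codes maps from writer codes
  writer required, Meta -> Meta: reader audit maps from writer audit
  writer optional, int32 -> int32: reader quantity maps from writer quantity
  writer optional, int64 -> int64: reader age maps from writer age
  no writer field matches reader attempts
  attempts (writer side), unknown to reader
  writer optional, float64 -> float64: reader audit.height maps from writer audit.height
  writer optional, int64 -> int64: reader audit.zip maps from writer audit.zip
  writer required, float64 -> float64: reader audit.balance maps from writer audit.balance
  audit.avatar (writer side), unknown to reader
  violation R1 at attempts
  violation R1 at audit.height
  violation R4 at audit.height
  violation R1 at audit.zip
  violation R4 at audit.zip
  forward on Device therefore BREAKING (5)

backward: BREAKING [(attempts, R1)]; forward: BREAKING [(attempts, R1), (audit.height, R1), (audit.height, R4), (audit.zip, R1), (audit.zip, R4)]


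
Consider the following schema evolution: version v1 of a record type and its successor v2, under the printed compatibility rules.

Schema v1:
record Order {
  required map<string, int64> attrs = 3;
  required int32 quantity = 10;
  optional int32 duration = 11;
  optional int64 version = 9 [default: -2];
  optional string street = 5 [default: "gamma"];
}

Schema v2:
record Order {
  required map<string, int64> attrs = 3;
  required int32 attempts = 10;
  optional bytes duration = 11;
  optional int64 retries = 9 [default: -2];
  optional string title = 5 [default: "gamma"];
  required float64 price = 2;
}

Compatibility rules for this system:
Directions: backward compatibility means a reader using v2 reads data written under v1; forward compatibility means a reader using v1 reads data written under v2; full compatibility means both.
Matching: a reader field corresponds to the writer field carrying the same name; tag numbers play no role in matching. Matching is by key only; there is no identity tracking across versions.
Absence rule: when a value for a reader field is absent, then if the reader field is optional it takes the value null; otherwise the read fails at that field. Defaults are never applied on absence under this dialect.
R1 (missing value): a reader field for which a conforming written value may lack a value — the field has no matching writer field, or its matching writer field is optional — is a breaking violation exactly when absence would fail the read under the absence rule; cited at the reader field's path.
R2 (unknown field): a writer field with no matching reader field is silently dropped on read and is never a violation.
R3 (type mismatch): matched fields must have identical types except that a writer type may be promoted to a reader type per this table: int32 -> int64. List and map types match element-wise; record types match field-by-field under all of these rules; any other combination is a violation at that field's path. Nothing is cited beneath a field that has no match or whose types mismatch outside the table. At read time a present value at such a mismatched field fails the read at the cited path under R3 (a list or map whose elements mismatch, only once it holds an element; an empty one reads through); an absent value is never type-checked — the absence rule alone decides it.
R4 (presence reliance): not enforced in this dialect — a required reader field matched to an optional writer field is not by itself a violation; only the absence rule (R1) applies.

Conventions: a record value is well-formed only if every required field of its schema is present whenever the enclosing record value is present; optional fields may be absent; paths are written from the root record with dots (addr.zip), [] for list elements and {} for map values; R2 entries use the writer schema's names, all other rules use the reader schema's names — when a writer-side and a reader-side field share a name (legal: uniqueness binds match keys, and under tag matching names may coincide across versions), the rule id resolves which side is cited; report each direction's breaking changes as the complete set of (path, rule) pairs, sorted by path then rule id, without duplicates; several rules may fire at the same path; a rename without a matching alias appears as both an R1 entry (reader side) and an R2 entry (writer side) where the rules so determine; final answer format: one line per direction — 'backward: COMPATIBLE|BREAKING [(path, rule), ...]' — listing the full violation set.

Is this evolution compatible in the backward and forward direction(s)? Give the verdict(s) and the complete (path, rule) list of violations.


backward: BREAKING [(attempts, R1), (duration, R3), (price, R1)]; forward: BREAKING [(duration, R3), (quantity, R1)]

in Order below, arrows point writer -> reader
backward analysis of Order with v2 as reader and v1 as writer:
  writer required, map<string, int64> -> map<string, int64>: reader attrs maps from writer attrs
  attempts: no writer match
  writer optional, int32 -> bytes: reader duration maps from writer duration
  retries: no writer match
  title: no writer match
  price: no writer match
  writer quantity: unknown to reader
  writer version: unknown to reader
  writer street: unknown to reader
  violation R1 at attempts
  violation R3 at duration
  violation R1 at price
  => backward: BREAKING (3)
forward analysis of Order with v1 as reader and v2 as writer:
  writer required, map<string, int64> -> map<string, int64>: reader attrs maps from writer attrs
  quantity: no writer match
  writer optional, bytes -> int32: reader duration maps from writer duration
  version: no writer match
  street: no writer match
  writer attempts: unknown to reader
  writer retries: unknown to reader
  writer title: unknown to reader
  writer price: unknown to reader
  violation R3 at duration
  violation R1 at quantity
  => forward: BREAKING (2)


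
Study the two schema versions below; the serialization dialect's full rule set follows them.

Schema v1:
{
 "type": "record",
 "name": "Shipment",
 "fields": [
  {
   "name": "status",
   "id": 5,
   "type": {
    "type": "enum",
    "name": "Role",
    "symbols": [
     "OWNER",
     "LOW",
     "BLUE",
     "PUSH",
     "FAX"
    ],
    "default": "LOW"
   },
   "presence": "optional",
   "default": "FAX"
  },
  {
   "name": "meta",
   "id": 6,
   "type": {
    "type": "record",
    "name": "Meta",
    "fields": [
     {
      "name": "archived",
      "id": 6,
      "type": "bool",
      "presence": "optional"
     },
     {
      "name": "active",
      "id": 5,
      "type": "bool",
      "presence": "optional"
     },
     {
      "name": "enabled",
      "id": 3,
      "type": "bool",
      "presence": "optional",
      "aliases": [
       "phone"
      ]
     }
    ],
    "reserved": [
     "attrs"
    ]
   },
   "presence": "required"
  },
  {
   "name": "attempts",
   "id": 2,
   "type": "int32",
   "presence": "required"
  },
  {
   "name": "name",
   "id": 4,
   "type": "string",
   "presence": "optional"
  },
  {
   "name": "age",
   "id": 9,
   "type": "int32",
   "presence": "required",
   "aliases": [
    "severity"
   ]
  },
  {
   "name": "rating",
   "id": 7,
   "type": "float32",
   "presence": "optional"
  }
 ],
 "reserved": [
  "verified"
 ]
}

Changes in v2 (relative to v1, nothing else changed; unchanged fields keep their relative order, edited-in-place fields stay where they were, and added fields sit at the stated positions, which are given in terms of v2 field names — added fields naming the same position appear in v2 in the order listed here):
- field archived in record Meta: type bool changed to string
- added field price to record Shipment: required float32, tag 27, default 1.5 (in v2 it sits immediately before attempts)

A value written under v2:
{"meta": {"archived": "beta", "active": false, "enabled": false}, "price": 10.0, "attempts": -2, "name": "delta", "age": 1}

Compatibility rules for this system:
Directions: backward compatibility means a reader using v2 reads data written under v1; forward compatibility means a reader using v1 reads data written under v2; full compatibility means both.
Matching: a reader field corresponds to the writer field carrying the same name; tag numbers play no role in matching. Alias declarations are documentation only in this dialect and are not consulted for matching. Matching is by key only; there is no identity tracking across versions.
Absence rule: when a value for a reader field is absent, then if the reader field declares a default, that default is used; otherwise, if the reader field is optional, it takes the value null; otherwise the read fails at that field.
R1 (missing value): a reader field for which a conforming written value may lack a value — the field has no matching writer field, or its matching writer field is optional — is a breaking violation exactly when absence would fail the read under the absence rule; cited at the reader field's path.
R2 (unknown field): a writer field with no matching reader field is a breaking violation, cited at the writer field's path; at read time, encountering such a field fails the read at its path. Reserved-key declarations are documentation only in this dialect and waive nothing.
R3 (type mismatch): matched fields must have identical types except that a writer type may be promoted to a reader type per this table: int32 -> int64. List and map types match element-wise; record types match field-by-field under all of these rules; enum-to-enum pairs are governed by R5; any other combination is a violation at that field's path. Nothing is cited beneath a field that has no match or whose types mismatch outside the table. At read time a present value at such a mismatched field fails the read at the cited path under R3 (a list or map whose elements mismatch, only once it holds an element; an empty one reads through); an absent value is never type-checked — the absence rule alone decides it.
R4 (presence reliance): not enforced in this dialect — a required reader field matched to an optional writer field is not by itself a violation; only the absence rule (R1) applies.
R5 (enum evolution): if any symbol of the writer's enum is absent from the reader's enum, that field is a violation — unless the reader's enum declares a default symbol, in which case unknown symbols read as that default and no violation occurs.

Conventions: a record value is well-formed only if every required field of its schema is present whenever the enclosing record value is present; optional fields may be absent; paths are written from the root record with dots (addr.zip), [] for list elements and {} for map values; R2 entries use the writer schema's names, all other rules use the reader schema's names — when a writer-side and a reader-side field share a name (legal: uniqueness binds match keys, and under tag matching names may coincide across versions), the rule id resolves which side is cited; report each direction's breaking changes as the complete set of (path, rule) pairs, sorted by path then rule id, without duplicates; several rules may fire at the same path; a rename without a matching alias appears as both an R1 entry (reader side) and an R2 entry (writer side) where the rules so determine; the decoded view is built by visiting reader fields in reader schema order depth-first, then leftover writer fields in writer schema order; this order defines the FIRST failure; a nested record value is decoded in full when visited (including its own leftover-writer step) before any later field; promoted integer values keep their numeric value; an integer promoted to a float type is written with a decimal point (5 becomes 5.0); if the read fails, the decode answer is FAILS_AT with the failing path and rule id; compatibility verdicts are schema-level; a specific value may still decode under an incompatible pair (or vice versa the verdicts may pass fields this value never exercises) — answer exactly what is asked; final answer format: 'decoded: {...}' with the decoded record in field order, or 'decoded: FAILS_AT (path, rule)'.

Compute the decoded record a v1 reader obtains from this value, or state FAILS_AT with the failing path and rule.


decoded: FAILS_AT (meta.archived, R3)

arrows below run writer -> reader for Shipment
decode walk for Shipment under reader schema v1:
  status := "FAX" (no value, default fills)
  read fails at meta.archived under R3
  => FAILS_AT (meta.archived, R3)
ruling out the remaining Shipment differences:
  added field price to record Shipment: required float32, tag 27, default 1.5 (in v2 it sits immediately before attempts) -> schema-level compatibility only; this Shipment value's decode is unchanged


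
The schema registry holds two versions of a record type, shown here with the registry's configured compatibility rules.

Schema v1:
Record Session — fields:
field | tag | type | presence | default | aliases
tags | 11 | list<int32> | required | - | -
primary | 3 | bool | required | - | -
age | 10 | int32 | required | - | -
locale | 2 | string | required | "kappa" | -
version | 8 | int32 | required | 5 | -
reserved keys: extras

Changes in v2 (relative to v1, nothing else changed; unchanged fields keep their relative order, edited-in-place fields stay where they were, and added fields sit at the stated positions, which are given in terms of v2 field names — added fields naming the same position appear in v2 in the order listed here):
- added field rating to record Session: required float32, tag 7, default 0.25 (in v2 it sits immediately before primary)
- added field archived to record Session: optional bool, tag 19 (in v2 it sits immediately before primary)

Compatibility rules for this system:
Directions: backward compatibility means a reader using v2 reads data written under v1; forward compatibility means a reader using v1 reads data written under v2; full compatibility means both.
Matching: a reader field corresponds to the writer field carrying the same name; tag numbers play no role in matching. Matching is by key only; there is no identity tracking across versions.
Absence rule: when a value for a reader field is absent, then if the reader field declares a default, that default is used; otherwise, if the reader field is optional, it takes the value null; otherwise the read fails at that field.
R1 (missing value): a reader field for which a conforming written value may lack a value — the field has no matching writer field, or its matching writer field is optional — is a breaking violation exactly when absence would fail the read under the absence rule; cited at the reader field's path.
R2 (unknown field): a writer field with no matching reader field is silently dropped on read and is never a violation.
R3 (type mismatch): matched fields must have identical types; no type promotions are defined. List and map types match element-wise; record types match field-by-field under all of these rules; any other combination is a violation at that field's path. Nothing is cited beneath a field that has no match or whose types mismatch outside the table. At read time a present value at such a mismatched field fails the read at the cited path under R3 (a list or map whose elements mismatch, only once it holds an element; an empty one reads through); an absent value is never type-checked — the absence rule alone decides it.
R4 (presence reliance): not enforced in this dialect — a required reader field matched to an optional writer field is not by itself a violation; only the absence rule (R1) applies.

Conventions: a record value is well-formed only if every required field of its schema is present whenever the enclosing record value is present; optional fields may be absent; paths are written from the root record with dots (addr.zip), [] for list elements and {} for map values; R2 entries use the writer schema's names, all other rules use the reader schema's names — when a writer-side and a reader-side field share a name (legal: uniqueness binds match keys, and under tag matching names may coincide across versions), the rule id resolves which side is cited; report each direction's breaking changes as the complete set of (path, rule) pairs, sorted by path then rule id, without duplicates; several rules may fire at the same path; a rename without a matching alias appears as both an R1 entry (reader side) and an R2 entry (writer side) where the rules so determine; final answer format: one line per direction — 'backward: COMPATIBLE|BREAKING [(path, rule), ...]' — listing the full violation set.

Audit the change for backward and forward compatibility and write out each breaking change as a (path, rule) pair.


the writer's type comes first in each Session pair
backward analysis of Session with v2 as reader and v1 as writer:
  tags <- tags (list<int32> -> list<int32>, writer required)
  rating: no writer-side match
  archived: no writer-side match
  primary <- primary (bool -> bool, writer required)
  age <- age (int32 -> int32, writer required)
  locale <- locale (string -> string, writer required)
  version <- version (int32 -> int32, writer required)
  => backward verdict for Session: COMPATIBLE, no violations
forward analysis of Session with v1 as reader and v2 as writer:
  tags <- tags (list<int32> -> list<int32>, writer required)
  primary <- primary (bool -> bool, writer required)
  age <- age (int32 -> int32, writer required)
  locale <- locale (string -> string, writer required)
  version <- version (int32 -> int32, writer required)
  rating (writer side), unknown to reader
  archived (writer side), unknown to reader
  => forward verdict for Session: COMPATIBLE, no violations

backward: COMPATIBLE []; forward: COMPATIBLE []
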